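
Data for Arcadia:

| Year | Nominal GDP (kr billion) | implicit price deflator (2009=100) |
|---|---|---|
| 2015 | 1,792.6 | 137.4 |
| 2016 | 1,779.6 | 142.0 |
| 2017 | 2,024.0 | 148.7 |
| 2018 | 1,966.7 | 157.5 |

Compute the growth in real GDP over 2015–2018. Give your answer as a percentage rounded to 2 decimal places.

Real GDP 2015 = 1792.6/1.374 = 1304.66.
Real GDP 2018 = 1966.7/1.575 = 1248.70.
Change = 1248.70/1304.66 − 1 = -0.0429.

-4.29%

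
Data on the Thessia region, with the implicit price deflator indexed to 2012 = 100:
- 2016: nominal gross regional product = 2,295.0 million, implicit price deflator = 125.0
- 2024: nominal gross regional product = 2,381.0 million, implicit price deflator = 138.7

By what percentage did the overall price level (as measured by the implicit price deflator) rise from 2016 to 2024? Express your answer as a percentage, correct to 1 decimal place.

Price-level change = 138.7 / 125.0 − 1 = 0.1096.

11.0%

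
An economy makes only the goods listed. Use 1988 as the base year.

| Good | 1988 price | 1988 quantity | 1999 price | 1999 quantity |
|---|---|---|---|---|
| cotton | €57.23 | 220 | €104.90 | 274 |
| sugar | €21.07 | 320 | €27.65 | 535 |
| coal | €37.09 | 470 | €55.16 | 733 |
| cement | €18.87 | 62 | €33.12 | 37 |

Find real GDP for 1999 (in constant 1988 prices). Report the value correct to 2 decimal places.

Real GDP 1999 = Σ (p_1988 × q_1999) = 57.23·274 + 21.07·535 + 37.09·733 + 18.87·37 = 54838.63.

€54838.63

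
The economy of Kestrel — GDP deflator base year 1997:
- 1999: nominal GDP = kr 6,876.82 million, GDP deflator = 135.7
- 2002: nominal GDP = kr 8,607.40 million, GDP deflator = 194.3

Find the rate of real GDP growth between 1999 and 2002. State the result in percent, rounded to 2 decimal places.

Real GDP 1999 = 6876.82 / 1.357 = 5067.66.
Real GDP 2002 = 8607.40 / 1.943 = 4429.95.
Real growth = 4429.95 / 5067.66 − 1 = -0.1258.

-12.58%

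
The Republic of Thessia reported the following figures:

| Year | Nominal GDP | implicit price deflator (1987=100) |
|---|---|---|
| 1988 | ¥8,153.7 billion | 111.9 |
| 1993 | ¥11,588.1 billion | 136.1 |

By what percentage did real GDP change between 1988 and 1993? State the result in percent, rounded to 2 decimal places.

Deflate each year: 1988 → 8153.7/1.119 = 7286.60; 1993 → 11588.1/1.361 = 8514.40.
So real GDP changed by 8514.40/7286.60 − 1 = 0.1685, i.e. 16.85%.

16.85%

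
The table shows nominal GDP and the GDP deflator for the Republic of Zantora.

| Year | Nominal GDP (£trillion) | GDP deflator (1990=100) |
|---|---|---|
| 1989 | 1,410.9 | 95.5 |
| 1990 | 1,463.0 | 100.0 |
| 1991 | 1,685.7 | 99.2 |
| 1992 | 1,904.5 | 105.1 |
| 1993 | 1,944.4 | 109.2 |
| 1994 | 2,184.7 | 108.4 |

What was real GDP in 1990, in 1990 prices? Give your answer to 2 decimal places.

£1,463.00 trillion

Real GDP 1990 = 1463.0 / 1.000 = 1463.00.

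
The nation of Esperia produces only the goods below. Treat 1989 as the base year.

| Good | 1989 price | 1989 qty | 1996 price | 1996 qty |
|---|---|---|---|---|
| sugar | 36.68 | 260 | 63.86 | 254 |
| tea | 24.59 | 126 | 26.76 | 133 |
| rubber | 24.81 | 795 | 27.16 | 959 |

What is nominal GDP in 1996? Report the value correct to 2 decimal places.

Nominal GDP 1996 = Σ (p_1996 × q_1996) = 63.86·254 + 26.76·133 + 27.16·959 = 45825.96.

45825.96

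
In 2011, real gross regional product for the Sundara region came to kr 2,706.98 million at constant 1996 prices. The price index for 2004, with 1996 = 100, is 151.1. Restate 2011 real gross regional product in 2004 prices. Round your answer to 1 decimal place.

kr 4,090.2 million

Real gross regional product in 2004 prices = Real gross regional product in 1996 prices × (P_2004/P_1996) = 2706.98 × 1.511 = 4090.25.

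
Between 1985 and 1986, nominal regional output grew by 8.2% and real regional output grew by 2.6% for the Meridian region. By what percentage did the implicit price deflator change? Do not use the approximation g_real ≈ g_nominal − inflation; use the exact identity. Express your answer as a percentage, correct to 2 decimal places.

5.46%

(1 + g_nom) = (1 + g_real)(1 + π), so π = 1.0820 / 1.0260 − 1 = 0.05458.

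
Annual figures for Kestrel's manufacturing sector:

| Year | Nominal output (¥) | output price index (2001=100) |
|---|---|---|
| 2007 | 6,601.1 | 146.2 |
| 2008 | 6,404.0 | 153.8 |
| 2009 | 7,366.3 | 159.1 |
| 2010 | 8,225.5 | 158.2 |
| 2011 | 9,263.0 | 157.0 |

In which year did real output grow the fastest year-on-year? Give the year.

2008: real = 6404.0/1.538 = 4163.85; growth vs 2007 (4515.12) = -7.78%.
2009: real = 7366.3/1.591 = 4629.98; growth vs 2008 (4163.85) = 11.19%.
2010: real = 8225.5/1.582 = 5199.43; growth vs 2009 (4629.98) = 12.30%.
2011: real = 9263.0/1.570 = 5900.00; growth vs 2010 (5199.43) = 13.47%.

2011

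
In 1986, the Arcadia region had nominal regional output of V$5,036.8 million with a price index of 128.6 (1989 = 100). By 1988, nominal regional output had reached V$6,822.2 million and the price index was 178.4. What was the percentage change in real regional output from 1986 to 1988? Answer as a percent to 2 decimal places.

-2.36%

Real regional output 1986 = 5036.8 / 1.286 = 3916.64.
Real regional output 1988 = 6822.2 / 1.784 = 3824.10.
Real growth = 3824.10 / 3916.64 − 1 = -0.0236.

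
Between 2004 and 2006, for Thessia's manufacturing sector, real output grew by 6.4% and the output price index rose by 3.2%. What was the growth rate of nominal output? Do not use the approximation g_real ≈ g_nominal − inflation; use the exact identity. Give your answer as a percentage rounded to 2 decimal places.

(1 + g_nom) = (1 + g_real)(1 + π) = 1.0640 × 1.0320 = 1.09805.

9.80%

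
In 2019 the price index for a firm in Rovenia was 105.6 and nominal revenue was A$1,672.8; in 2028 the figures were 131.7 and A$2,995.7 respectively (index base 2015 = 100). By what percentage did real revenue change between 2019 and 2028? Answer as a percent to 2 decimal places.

Deflate each year: 2019 → 1672.8/1.056 = 1584.09; 2028 → 2995.7/1.317 = 2274.64.
So real revenue changed by 2274.64/1584.09 − 1 = 0.4359, i.e. 43.59%.

43.59%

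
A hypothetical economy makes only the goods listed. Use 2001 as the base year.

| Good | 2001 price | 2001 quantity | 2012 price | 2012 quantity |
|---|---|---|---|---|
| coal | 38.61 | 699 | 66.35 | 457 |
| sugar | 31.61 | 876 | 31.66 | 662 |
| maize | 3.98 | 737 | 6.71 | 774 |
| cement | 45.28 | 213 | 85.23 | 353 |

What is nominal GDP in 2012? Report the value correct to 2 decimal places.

Nominal GDP 2012 = Σ (p_2012 × q_2012) = 66.35·457 + 31.66·662 + 6.71·774 + 85.23·353 = 86560.60.

86560.60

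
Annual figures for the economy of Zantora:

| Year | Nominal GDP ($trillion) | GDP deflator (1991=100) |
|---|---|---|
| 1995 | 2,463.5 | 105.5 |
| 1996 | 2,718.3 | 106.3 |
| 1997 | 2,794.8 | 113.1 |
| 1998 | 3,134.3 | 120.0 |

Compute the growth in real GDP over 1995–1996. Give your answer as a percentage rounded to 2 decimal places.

Real GDP 1995 = 2463.5/1.055 = 2335.07.
Real GDP 1996 = 2718.3/1.063 = 2557.20.
Change = 2557.20/2335.07 − 1 = 0.0951.

9.51%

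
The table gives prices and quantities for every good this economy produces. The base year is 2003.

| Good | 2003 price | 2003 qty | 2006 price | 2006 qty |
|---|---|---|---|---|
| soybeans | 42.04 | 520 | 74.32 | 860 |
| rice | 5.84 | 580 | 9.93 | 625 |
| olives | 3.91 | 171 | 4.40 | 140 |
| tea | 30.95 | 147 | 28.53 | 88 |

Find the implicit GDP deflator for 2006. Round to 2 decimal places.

170.05

Nominal GDP 2006 = 74.32·860 + 9.93·625 + 4.40·140 + 28.53·88 = 73248.09.
Real GDP 2006 (at 2003 prices) = 42.04·860 + 5.84·625 + 3.91·140 + 30.95·88 = 43075.40.
Deflator = Nominal/Real × 100 = 73248.09/43075.40 × 100 = 170.046.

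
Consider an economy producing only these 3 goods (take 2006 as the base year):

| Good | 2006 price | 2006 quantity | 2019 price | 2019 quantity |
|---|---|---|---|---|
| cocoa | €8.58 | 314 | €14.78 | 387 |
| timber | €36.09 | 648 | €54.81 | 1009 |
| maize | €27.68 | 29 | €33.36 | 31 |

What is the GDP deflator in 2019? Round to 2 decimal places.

Nominal GDP 2019 = 14.78·387 + 54.81·1009 + 33.36·31 = 62057.31.
Real GDP 2019 (at 2006 prices) = 8.58·387 + 36.09·1009 + 27.68·31 = 40593.35.
Deflator = Nominal/Real × 100 = 62057.31/40593.35 × 100 = 152.876.

152.88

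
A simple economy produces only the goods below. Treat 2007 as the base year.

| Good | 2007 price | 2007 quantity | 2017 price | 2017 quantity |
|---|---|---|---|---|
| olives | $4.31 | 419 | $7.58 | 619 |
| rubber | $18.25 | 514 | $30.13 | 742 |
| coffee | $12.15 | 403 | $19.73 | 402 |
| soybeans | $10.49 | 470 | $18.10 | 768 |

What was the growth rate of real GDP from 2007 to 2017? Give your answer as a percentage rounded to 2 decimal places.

Real GDP 2007 = Nominal GDP 2007 = 4.31·419 + 18.25·514 + 12.15·403 + 10.49·470 = 21013.14.
Real GDP 2017 (at 2007 prices) = 4.31·619 + 18.25·742 + 12.15·402 + 10.49·768 = 29150.01.
Real growth = 29150.01/21013.14 − 1 = 0.3872.

38.72%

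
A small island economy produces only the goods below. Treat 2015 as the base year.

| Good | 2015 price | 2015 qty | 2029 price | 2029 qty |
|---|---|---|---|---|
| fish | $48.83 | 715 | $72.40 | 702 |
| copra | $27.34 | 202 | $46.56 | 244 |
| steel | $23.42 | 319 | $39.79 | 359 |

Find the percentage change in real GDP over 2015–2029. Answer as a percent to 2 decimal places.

Real GDP 2015 = Nominal GDP 2015 = 48.83·715 + 27.34·202 + 23.42·319 = 47907.11.
Real GDP 2029 (at 2015 prices) = 48.83·702 + 27.34·244 + 23.42·359 = 49357.40.
Real growth = 49357.40/47907.11 − 1 = 0.0303.

3.03%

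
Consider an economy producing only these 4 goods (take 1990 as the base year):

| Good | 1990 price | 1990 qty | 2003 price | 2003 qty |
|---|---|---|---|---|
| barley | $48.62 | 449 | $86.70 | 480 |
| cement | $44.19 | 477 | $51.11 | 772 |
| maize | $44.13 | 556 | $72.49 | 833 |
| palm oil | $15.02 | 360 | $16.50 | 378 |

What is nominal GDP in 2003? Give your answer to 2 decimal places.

Nominal GDP 2003 = Σ (p_2003 × q_2003) = 86.70·480 + 51.11·772 + 72.49·833 + 16.50·378 = 147694.09.

$147694.09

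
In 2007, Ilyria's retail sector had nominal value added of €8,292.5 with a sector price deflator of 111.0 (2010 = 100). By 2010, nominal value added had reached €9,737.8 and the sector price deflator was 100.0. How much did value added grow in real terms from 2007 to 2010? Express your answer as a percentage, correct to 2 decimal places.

30.35%

Real value added 2007 = 8292.5 / 1.110 = 7470.72.
Real value added 2010 = 9737.8 / 1.000 = 9737.80.
Real growth = 9737.80 / 7470.72 − 1 = 0.3035.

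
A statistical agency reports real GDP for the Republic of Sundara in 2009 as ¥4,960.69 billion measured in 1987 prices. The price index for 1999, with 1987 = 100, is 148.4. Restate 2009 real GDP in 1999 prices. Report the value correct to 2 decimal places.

¥7,361.66 billion

Real GDP in 1999 prices = Real GDP in 1987 prices × (P_1999/P_1987) = 4960.69 × 1.484 = 7361.66.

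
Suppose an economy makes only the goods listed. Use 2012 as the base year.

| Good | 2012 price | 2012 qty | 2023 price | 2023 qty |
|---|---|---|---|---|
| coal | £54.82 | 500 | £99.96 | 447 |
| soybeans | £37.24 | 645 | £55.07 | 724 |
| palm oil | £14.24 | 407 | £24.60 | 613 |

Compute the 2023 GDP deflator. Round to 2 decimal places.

Nominal GDP 2023 = 99.96·447 + 55.07·724 + 24.60·613 = 99632.60.
Real GDP 2023 (at 2012 prices) = 54.82·447 + 37.24·724 + 14.24·613 = 60195.42.
Deflator = Nominal/Real × 100 = 99632.60/60195.42 × 100 = 165.515.

165.52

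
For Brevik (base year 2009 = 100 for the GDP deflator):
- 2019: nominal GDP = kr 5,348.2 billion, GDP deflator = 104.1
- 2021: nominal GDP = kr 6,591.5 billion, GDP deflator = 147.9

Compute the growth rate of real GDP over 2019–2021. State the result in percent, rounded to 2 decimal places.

-13.25%

Real GDP 2019 = 5348.2 / 1.041 = 5137.56.
Real GDP 2021 = 6591.5 / 1.479 = 4456.73.
Real growth = 4456.73 / 5137.56 − 1 = -0.1325.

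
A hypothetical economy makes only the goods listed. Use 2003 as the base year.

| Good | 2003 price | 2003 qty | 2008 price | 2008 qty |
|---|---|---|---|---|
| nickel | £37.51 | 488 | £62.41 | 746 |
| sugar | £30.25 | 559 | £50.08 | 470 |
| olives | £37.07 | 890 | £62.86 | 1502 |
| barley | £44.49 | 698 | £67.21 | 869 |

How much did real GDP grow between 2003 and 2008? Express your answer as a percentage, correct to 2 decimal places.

37.56%

Real GDP 2003 = Nominal GDP 2003 = 37.51·488 + 30.25·559 + 37.07·890 + 44.49·698 = 99260.95.
Real GDP 2008 (at 2003 prices) = 37.51·746 + 30.25·470 + 37.07·1502 + 44.49·869 = 136540.91.
Real growth = 136540.91/99260.95 − 1 = 0.3756.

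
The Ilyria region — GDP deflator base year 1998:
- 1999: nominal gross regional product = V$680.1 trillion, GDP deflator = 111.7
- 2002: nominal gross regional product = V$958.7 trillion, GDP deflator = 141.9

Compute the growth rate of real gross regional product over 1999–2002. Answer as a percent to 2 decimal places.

10.96%

Real gross regional product 1999 = 680.1 / 1.117 = 608.86.
Real gross regional product 2002 = 958.7 / 1.419 = 675.62.
Real growth = 675.62 / 608.86 − 1 = 0.1096.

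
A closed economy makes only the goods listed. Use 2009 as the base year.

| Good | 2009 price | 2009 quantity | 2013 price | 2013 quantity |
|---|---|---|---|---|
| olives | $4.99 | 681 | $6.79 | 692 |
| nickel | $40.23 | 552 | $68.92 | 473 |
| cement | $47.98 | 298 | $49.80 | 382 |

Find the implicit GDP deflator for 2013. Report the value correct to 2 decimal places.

Nominal GDP 2013 = 6.79·692 + 68.92·473 + 49.80·382 = 56321.44.
Real GDP 2013 (at 2009 prices) = 4.99·692 + 40.23·473 + 47.98·382 = 40810.23.
Deflator = Nominal/Real × 100 = 56321.44/40810.23 × 100 = 138.008.

138.01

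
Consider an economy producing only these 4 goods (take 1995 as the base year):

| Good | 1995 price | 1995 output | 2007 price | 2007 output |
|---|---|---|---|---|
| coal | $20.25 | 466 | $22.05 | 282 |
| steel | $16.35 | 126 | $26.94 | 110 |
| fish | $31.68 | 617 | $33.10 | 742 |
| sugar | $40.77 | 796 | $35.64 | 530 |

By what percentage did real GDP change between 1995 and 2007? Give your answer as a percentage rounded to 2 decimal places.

-17.12%

Real GDP 1995 = Nominal GDP 1995 = 20.25·466 + 16.35·126 + 31.68·617 + 40.77·796 = 63496.08.
Real GDP 2007 (at 1995 prices) = 20.25·282 + 16.35·110 + 31.68·742 + 40.77·530 = 52623.66.
Real growth = 52623.66/63496.08 − 1 = -0.1712.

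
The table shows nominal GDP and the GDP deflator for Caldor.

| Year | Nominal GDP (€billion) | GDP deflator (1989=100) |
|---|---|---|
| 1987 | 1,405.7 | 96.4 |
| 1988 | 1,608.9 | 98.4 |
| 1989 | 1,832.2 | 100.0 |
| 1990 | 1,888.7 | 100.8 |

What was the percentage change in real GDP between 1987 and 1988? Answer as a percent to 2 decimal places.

Real GDP 1987 = 1405.7/0.964 = 1458.20.
Real GDP 1988 = 1608.9/0.984 = 1635.06.
Change = 1635.06/1458.20 − 1 = 0.1213.

12.13%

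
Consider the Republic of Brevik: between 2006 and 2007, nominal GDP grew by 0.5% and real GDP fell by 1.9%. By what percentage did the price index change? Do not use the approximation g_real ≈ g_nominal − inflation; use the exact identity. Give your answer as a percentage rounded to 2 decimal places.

2.45%

(1 + g_nom) = (1 + g_real)(1 + π), so π = 1.0050 / 0.9810 − 1 = 0.02446.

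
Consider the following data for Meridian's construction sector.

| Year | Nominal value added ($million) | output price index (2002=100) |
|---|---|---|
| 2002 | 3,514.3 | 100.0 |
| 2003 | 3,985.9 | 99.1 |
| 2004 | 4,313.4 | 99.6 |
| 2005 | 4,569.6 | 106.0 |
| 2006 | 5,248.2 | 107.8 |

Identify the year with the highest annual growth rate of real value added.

2003: real = 3985.9/0.991 = 4022.10; growth vs 2002 (3514.30) = 14.45%.
2004: real = 4313.4/0.996 = 4330.72; growth vs 2003 (4022.10) = 7.67%.
2005: real = 4569.6/1.060 = 4310.94; growth vs 2004 (4330.72) = -0.46%.
2006: real = 5248.2/1.078 = 4868.46; growth vs 2005 (4310.94) = 12.93%.

2003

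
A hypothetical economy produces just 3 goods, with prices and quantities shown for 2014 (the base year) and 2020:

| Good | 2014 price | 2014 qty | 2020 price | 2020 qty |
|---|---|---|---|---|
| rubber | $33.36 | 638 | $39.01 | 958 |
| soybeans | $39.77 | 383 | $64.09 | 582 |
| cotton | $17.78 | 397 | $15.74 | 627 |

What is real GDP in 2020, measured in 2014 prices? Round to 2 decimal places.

$66253.08

Real GDP 2020 = Σ (p_2014 × q_2020) = 33.36·958 + 39.77·582 + 17.78·627 = 66253.08.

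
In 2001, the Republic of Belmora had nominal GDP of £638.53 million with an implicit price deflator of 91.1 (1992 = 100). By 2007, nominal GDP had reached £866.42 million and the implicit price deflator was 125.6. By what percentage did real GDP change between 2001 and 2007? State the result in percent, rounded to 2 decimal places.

-1.58%

Deflate each year: 2001 → 638.53/0.911 = 700.91; 2007 → 866.42/1.256 = 689.82.
So real GDP changed by 689.82/700.91 − 1 = -0.0158, i.e. -1.58%.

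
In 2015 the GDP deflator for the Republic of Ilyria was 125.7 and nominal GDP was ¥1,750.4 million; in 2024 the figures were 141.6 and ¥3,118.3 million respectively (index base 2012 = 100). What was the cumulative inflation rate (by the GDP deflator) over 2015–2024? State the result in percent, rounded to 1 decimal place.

Price-level change = 141.6 / 125.7 − 1 = 0.1265.

12.6%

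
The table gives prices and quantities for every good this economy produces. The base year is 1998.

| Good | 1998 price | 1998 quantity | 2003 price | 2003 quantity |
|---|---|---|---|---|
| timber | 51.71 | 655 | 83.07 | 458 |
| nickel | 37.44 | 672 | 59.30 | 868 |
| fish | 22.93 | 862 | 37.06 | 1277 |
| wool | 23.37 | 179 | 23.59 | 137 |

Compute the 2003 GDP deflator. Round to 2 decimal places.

157.98

Nominal GDP 2003 = 83.07·458 + 59.30·868 + 37.06·1277 + 23.59·137 = 140075.91.
Real GDP 2003 (at 1998 prices) = 51.71·458 + 37.44·868 + 22.93·1277 + 23.37·137 = 88664.40.
Deflator = Nominal/Real × 100 = 140075.91/88664.40 × 100 = 157.984.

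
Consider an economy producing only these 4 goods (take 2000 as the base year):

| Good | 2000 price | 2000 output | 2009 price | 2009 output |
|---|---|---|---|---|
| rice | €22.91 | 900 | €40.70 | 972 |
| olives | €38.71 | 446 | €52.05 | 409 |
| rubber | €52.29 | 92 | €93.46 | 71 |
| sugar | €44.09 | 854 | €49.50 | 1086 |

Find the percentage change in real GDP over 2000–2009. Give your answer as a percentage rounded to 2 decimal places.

11.63%

Real GDP 2000 = Nominal GDP 2000 = 22.91·900 + 38.71·446 + 52.29·92 + 44.09·854 = 80347.20.
Real GDP 2009 (at 2000 prices) = 22.91·972 + 38.71·409 + 52.29·71 + 44.09·1086 = 89695.24.
Real growth = 89695.24/80347.20 − 1 = 0.1163.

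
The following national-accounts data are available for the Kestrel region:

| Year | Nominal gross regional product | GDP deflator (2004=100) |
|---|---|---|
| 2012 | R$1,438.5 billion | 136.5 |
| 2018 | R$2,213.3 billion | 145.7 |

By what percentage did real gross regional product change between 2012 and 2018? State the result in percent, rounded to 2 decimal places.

Deflate each year: 2012 → 1438.5/1.365 = 1053.85; 2018 → 2213.3/1.457 = 1519.08.
So real gross regional product changed by 1519.08/1053.85 − 1 = 0.4415, i.e. 44.15%.

44.15%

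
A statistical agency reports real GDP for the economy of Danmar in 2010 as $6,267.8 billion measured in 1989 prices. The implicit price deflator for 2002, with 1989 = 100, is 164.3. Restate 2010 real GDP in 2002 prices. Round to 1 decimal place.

Real GDP in 2002 prices = Real GDP in 1989 prices × (P_2002/P_1989) = 6267.8 × 1.643 = 10298.00.

$10,298.0 billion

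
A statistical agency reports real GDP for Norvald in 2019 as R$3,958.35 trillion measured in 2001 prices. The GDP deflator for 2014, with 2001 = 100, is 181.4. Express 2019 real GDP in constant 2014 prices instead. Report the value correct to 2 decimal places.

Real GDP in 2014 prices = Real GDP in 2001 prices × (P_2014/P_2001) = 3958.35 × 1.814 = 7180.45.

R$7,180.45 trillion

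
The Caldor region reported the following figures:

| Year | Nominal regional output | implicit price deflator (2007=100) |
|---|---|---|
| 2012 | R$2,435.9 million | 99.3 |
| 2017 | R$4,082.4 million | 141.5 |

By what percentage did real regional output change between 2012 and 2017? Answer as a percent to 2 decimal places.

Deflate each year: 2012 → 2435.9/0.993 = 2453.07; 2017 → 4082.4/1.415 = 2885.09.
So real regional output changed by 2885.09/2453.07 − 1 = 0.1761, i.e. 17.61%.

17.61%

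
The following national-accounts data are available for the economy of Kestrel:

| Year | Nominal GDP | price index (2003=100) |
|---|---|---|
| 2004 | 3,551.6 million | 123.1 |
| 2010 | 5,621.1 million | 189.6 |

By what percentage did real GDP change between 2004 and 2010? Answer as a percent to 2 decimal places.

Deflate each year: 2004 → 3551.6/1.231 = 2885.13; 2010 → 5621.1/1.896 = 2964.72.
So real GDP changed by 2964.72/2885.13 − 1 = 0.0276, i.e. 2.76%.

2.76%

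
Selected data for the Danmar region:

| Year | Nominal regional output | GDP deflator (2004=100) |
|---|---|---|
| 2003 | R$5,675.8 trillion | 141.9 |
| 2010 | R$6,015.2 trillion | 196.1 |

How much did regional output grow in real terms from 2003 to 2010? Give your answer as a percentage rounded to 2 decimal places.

-23.31%

Deflate each year: 2003 → 5675.8/1.419 = 3999.86; 2010 → 6015.2/1.961 = 3067.41.
So real regional output changed by 3067.41/3999.86 − 1 = -0.2331, i.e. -23.31%.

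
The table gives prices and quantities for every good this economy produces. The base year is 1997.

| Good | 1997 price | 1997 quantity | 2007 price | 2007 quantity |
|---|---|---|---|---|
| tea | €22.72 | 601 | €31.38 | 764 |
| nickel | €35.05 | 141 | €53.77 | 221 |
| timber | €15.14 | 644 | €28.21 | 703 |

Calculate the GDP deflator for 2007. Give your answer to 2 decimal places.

155.78

Nominal GDP 2007 = 31.38·764 + 53.77·221 + 28.21·703 = 55689.12.
Real GDP 2007 (at 1997 prices) = 22.72·764 + 35.05·221 + 15.14·703 = 35747.55.
Deflator = Nominal/Real × 100 = 55689.12/35747.55 × 100 = 155.784.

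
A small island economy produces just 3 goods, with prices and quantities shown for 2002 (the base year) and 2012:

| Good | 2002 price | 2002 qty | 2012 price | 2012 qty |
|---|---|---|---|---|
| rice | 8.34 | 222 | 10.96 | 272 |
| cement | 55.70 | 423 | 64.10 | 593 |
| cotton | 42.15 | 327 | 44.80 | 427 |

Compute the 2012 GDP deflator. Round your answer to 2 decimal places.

112.81

Nominal GDP 2012 = 10.96·272 + 64.10·593 + 44.80·427 = 60122.02.
Real GDP 2012 (at 2002 prices) = 8.34·272 + 55.70·593 + 42.15·427 = 53296.63.
Deflator = Nominal/Real × 100 = 60122.02/53296.63 × 100 = 112.806.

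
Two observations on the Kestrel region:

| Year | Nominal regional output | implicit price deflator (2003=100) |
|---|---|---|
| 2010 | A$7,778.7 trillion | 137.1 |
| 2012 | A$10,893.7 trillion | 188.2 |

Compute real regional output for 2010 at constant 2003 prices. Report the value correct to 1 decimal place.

Real regional output = Nominal / (implicit price deflator/100) = 7778.7 / 1.371 = 5673.74.

A$5,673.7 trillion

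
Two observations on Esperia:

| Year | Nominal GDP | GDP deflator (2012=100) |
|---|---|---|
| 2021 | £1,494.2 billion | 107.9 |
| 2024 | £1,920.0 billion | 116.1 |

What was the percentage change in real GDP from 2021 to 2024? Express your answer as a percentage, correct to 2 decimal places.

Real GDP 2021 = 1494.2 / 1.079 = 1384.80.
Real GDP 2024 = 1920.0 / 1.161 = 1653.75.
Real growth = 1653.75 / 1384.80 − 1 = 0.1942.

19.42%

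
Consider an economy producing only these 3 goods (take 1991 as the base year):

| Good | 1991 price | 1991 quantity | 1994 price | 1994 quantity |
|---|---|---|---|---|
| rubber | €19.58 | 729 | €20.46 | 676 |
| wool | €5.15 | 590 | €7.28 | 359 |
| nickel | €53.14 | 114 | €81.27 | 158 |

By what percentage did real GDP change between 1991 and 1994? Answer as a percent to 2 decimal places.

0.47%

Real GDP 1991 = Nominal GDP 1991 = 19.58·729 + 5.15·590 + 53.14·114 = 23370.28.
Real GDP 1994 (at 1991 prices) = 19.58·676 + 5.15·359 + 53.14·158 = 23481.05.
Real growth = 23481.05/23370.28 − 1 = 0.0047.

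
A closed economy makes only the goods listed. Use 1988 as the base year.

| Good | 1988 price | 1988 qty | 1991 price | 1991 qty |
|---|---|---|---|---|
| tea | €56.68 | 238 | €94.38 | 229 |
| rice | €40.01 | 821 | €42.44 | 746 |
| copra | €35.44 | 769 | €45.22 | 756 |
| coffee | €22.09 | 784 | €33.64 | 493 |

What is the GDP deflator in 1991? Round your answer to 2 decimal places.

129.23

Nominal GDP 1991 = 94.38·229 + 42.44·746 + 45.22·756 + 33.64·493 = 104044.10.
Real GDP 1991 (at 1988 prices) = 56.68·229 + 40.01·746 + 35.44·756 + 22.09·493 = 80510.19.
Deflator = Nominal/Real × 100 = 104044.10/80510.19 × 100 = 129.231.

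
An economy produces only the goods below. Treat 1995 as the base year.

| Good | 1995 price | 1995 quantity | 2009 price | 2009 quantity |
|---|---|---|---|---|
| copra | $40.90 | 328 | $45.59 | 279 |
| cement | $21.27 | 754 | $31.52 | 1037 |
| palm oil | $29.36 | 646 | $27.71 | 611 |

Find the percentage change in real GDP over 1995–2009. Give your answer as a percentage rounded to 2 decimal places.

Real GDP 1995 = Nominal GDP 1995 = 40.90·328 + 21.27·754 + 29.36·646 = 48419.34.
Real GDP 2009 (at 1995 prices) = 40.90·279 + 21.27·1037 + 29.36·611 = 51407.05.
Real growth = 51407.05/48419.34 − 1 = 0.0617.

6.17%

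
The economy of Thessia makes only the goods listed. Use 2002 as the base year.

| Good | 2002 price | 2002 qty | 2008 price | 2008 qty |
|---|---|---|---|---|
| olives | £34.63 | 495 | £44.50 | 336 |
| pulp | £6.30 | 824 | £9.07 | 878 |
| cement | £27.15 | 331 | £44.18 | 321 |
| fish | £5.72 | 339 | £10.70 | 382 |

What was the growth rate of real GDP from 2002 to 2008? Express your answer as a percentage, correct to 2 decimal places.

-15.61%

Real GDP 2002 = Nominal GDP 2002 = 34.63·495 + 6.30·824 + 27.15·331 + 5.72·339 = 33258.78.
Real GDP 2008 (at 2002 prices) = 34.63·336 + 6.30·878 + 27.15·321 + 5.72·382 = 28067.27.
Real growth = 28067.27/33258.78 − 1 = -0.1561.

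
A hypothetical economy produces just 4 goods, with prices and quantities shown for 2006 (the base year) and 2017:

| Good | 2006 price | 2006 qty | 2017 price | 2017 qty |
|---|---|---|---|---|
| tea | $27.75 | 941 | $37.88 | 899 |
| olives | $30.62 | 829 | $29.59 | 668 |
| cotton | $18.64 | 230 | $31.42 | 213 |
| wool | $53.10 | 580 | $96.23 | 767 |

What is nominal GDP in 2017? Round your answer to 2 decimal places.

$134321.11

Nominal GDP 2017 = Σ (p_2017 × q_2017) = 37.88·899 + 29.59·668 + 31.42·213 + 96.23·767 = 134321.11.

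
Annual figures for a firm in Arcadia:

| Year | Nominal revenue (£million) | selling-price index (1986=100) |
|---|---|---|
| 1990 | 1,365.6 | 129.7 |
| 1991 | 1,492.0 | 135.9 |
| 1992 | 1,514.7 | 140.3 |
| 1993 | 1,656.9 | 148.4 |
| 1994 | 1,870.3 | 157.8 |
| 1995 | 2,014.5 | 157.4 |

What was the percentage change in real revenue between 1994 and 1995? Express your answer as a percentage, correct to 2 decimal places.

Real revenue 1994 = 1870.3/1.578 = 1185.23.
Real revenue 1995 = 2014.5/1.574 = 1279.86.
Change = 1279.86/1185.23 − 1 = 0.0798.

7.98%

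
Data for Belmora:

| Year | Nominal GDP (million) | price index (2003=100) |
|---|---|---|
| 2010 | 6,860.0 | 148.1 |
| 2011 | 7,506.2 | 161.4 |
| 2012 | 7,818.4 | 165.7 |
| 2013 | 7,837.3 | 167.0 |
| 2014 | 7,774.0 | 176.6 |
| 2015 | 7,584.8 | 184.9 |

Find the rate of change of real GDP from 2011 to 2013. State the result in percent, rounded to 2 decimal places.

Real GDP 2011 = 7506.2/1.614 = 4650.68.
Real GDP 2013 = 7837.3/1.670 = 4692.99.
Change = 4692.99/4650.68 − 1 = 0.0091.

0.91%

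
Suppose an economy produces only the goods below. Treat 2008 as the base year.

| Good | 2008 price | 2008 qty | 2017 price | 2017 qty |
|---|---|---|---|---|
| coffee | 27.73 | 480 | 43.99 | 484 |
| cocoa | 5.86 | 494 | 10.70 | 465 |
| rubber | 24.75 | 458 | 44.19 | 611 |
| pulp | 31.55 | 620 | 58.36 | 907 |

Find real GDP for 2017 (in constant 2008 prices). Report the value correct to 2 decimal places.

Real GDP 2017 = Σ (p_2008 × q_2017) = 27.73·484 + 5.86·465 + 24.75·611 + 31.55·907 = 59884.32.

59884.32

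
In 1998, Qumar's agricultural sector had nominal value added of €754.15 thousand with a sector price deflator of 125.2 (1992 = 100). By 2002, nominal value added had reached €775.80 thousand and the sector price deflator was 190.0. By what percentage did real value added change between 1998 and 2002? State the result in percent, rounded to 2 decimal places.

Real value added 1998 = 754.15 / 1.252 = 602.36.
Real value added 2002 = 775.80 / 1.900 = 408.32.
Real growth = 408.32 / 602.36 − 1 = -0.3221.

-32.21%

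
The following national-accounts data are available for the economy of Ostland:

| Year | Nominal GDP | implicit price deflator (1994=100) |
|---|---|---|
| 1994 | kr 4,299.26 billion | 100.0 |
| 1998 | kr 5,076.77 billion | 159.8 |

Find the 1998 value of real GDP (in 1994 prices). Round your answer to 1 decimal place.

kr 3,177.0 billion

Real GDP = Nominal / (implicit price deflator/100) = 5076.77 / 1.598 = 3176.95.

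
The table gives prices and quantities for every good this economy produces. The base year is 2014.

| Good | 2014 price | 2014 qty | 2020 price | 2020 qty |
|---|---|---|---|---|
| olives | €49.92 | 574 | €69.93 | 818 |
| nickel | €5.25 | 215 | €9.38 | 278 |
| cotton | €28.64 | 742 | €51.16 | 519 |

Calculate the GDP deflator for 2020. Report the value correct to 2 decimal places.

Nominal GDP 2020 = 69.93·818 + 9.38·278 + 51.16·519 = 86362.42.
Real GDP 2020 (at 2014 prices) = 49.92·818 + 5.25·278 + 28.64·519 = 57158.22.
Deflator = Nominal/Real × 100 = 86362.42/57158.22 × 100 = 151.094.

151.09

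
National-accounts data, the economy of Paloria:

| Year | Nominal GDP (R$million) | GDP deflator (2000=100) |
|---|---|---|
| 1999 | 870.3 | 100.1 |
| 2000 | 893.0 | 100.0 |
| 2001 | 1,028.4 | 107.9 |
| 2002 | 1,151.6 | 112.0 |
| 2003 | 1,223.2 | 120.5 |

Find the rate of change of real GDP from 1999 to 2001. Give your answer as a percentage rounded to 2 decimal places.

Real GDP 1999 = 870.3/1.001 = 869.43.
Real GDP 2001 = 1028.4/1.079 = 953.10.
Change = 953.10/869.43 − 1 = 0.0962.

9.62%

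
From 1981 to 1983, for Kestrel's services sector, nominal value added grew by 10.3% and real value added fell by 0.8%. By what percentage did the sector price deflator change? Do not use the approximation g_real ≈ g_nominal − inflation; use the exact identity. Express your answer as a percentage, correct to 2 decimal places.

11.19%

(1 + g_nom) = (1 + g_real)(1 + π), so π = 1.1030 / 0.9920 − 1 = 0.11190.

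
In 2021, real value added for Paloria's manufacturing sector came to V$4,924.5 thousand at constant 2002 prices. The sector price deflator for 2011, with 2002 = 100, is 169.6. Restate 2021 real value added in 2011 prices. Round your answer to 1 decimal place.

V$8,352.0 thousand

Real value added in 2011 prices = Real value added in 2002 prices × (P_2011/P_2002) = 4924.5 × 1.696 = 8351.95.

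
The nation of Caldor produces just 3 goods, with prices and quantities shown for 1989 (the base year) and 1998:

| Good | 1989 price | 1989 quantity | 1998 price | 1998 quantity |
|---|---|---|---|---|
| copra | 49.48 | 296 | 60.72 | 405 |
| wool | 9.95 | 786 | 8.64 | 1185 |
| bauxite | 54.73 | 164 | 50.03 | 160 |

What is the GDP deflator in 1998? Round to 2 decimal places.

105.54

Nominal GDP 1998 = 60.72·405 + 8.64·1185 + 50.03·160 = 42834.80.
Real GDP 1998 (at 1989 prices) = 49.48·405 + 9.95·1185 + 54.73·160 = 40586.95.
Deflator = Nominal/Real × 100 = 42834.80/40586.95 × 100 = 105.538.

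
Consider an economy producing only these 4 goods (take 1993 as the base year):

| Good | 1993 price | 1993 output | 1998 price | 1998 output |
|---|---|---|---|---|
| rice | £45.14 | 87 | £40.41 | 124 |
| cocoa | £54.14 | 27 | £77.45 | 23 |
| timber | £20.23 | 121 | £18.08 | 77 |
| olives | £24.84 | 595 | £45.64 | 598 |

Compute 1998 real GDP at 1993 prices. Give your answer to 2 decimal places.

£23254.61

Real GDP 1998 = Σ (p_1993 × q_1998) = 45.14·124 + 54.14·23 + 20.23·77 + 24.84·598 = 23254.61.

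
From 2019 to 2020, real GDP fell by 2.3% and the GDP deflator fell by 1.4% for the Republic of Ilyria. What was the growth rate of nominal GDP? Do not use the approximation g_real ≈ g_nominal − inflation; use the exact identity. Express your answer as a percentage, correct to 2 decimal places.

-3.67%

(1 + g_nom) = (1 + g_real)(1 + π) = 0.9770 × 0.9860 = 0.96332.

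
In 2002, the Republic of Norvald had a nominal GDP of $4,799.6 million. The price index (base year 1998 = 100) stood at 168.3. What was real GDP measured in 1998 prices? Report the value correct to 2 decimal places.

Real GDP = Nominal / (price index/100) = 4799.6 / 1.683 = 2851.81.

$2,851.81 million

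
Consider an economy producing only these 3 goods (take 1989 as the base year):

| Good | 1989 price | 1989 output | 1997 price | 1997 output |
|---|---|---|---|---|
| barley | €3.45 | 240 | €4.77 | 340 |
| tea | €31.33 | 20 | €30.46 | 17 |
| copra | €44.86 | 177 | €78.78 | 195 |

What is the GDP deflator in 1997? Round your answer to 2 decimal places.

167.43

Nominal GDP 1997 = 4.77·340 + 30.46·17 + 78.78·195 = 17501.72.
Real GDP 1997 (at 1989 prices) = 3.45·340 + 31.33·17 + 44.86·195 = 10453.31.
Deflator = Nominal/Real × 100 = 17501.72/10453.31 × 100 = 167.428.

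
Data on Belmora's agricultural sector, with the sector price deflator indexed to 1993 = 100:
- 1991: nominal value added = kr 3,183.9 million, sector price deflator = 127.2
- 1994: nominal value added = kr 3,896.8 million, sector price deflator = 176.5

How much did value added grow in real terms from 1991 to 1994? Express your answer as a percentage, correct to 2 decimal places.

Real value added 1991 = 3183.9 / 1.272 = 2503.07.
Real value added 1994 = 3896.8 / 1.765 = 2207.82.
Real growth = 2207.82 / 2503.07 − 1 = -0.1180.

-11.80%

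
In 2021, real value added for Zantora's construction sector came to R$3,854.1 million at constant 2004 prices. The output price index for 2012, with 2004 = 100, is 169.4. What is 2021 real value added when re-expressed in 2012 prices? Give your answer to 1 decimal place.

R$6,528.8 million

Real value added in 2012 prices = Real value added in 2004 prices × (P_2012/P_2004) = 3854.1 × 1.694 = 6528.85.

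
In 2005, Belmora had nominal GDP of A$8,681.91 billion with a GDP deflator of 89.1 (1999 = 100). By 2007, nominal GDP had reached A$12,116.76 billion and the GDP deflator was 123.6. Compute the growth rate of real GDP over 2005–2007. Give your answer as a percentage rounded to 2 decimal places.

0.61%

Deflate each year: 2005 → 8681.91/0.891 = 9744.01; 2007 → 12116.76/1.236 = 9803.20.
So real GDP changed by 9803.20/9744.01 − 1 = 0.0061, i.e. 0.61%.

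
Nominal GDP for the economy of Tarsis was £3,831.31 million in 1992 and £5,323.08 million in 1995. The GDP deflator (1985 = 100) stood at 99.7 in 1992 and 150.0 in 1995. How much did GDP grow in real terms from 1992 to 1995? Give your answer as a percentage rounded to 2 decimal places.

-7.65%

Real GDP 1992 = 3831.31 / 0.997 = 3842.84.
Real GDP 1995 = 5323.08 / 1.500 = 3548.72.
Real growth = 3548.72 / 3842.84 − 1 = -0.0765.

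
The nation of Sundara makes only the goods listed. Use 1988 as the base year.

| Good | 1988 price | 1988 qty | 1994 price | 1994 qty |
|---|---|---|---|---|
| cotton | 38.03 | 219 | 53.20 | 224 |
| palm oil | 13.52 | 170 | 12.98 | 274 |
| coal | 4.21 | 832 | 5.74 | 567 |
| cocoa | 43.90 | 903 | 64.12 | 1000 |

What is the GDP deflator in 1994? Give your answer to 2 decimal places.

141.60

Nominal GDP 1994 = 53.20·224 + 12.98·274 + 5.74·567 + 64.12·1000 = 82847.90.
Real GDP 1994 (at 1988 prices) = 38.03·224 + 13.52·274 + 4.21·567 + 43.90·1000 = 58510.27.
Deflator = Nominal/Real × 100 = 82847.90/58510.27 × 100 = 141.595.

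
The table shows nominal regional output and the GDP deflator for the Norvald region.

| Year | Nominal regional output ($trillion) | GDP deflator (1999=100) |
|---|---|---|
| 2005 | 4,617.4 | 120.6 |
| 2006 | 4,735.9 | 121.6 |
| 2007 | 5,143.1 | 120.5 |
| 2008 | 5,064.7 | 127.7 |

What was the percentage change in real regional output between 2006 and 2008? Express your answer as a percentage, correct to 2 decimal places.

Real regional output 2006 = 4735.9/1.216 = 3894.65.
Real regional output 2008 = 5064.7/1.277 = 3966.09.
Change = 3966.09/3894.65 − 1 = 0.0183.

1.83%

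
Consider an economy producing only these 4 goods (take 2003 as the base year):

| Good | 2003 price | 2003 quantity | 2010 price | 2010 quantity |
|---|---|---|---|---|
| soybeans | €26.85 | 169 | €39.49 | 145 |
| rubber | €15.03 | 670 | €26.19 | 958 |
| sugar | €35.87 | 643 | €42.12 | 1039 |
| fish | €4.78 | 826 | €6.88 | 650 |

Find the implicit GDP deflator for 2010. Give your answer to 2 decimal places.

Nominal GDP 2010 = 39.49·145 + 26.19·958 + 42.12·1039 + 6.88·650 = 79050.75.
Real GDP 2010 (at 2003 prices) = 26.85·145 + 15.03·958 + 35.87·1039 + 4.78·650 = 58667.92.
Deflator = Nominal/Real × 100 = 79050.75/58667.92 × 100 = 134.743.

134.74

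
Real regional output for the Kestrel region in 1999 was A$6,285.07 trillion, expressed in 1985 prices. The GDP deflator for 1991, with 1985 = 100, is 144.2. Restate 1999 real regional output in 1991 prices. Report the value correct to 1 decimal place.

A$9,063.1 trillion

Real regional output in 1991 prices = Real regional output in 1985 prices × (P_1991/P_1985) = 6285.07 × 1.442 = 9063.07.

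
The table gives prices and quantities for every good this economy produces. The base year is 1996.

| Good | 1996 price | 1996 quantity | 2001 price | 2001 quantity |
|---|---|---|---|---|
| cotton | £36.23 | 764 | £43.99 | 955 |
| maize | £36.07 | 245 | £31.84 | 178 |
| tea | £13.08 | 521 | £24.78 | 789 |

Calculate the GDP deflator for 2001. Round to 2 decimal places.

130.95

Nominal GDP 2001 = 43.99·955 + 31.84·178 + 24.78·789 = 67229.39.
Real GDP 2001 (at 1996 prices) = 36.23·955 + 36.07·178 + 13.08·789 = 51340.23.
Deflator = Nominal/Real × 100 = 67229.39/51340.23 × 100 = 130.949.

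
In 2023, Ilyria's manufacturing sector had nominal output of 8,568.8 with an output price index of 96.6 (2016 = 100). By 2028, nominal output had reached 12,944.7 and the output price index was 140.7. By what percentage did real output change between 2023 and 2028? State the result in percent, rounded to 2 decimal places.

3.72%

Deflate each year: 2023 → 8568.8/0.966 = 8870.39; 2028 → 12944.7/1.407 = 9200.21.
So real output changed by 9200.21/8870.39 − 1 = 0.0372, i.e. 3.72%.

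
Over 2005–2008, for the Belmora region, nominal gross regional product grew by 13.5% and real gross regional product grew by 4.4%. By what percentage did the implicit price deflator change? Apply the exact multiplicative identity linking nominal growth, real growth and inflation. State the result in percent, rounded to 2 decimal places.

8.72%

(1 + g_nom) = (1 + g_real)(1 + π), so π = 1.1350 / 1.0440 − 1 = 0.08716.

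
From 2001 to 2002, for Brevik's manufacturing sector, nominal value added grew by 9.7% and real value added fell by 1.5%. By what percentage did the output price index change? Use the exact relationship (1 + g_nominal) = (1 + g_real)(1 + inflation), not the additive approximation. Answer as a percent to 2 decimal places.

(1 + g_nom) = (1 + g_real)(1 + π), so π = 1.0970 / 0.9850 − 1 = 0.11371.

11.37%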